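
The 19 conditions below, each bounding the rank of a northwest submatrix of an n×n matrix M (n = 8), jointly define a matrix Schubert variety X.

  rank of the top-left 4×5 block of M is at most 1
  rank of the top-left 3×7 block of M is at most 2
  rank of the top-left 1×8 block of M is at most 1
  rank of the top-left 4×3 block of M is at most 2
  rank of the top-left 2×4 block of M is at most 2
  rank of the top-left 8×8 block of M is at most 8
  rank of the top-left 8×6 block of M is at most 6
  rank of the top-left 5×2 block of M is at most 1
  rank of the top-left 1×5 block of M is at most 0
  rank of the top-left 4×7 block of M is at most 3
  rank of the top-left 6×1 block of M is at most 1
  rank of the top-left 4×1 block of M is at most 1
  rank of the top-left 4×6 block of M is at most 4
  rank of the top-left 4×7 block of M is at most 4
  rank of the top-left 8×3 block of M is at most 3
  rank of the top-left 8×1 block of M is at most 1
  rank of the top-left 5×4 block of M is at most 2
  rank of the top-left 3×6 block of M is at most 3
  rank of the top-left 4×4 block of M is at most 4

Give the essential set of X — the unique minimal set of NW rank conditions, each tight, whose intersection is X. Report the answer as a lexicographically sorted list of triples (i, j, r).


Propagating the 19 rank bounds to every northwest block:

  R[1]: 0 | 0 | 0 | 0 | 0 | 1 | 1 | 1
  R[2]: 1 | 1 | 1 | 1 | 1 | 2 | 2 | 2
  R[3]: 1 | 1 | 1 | 1 | 1 | 2 | 2 | 3
  R[4]: 1 | 1 | 1 | 1 | 1 | 2 | 3 | 4
  R[5]: 1 | 1 | 2 | 2 | 2 | 3 | 4 | 5
  R[6]: 1 | 2 | 3 | 3 | 3 | 4 | 5 | 6
  R[7]: 1 | 2 | 3 | 4 | 4 | 5 | 6 | 7
  R[8]: 1 | 2 | 3 | 4 | 5 | 6 | 7 | 8

second differences of R give the permutation w = (6, 1, 8, 7, 3, 2, 4, 5).

ℓ(w)=15; the 4 essential cells (i,j,r):

[(1, 5, 0), (3, 7, 2), (4, 5, 1), (5, 2, 1)]


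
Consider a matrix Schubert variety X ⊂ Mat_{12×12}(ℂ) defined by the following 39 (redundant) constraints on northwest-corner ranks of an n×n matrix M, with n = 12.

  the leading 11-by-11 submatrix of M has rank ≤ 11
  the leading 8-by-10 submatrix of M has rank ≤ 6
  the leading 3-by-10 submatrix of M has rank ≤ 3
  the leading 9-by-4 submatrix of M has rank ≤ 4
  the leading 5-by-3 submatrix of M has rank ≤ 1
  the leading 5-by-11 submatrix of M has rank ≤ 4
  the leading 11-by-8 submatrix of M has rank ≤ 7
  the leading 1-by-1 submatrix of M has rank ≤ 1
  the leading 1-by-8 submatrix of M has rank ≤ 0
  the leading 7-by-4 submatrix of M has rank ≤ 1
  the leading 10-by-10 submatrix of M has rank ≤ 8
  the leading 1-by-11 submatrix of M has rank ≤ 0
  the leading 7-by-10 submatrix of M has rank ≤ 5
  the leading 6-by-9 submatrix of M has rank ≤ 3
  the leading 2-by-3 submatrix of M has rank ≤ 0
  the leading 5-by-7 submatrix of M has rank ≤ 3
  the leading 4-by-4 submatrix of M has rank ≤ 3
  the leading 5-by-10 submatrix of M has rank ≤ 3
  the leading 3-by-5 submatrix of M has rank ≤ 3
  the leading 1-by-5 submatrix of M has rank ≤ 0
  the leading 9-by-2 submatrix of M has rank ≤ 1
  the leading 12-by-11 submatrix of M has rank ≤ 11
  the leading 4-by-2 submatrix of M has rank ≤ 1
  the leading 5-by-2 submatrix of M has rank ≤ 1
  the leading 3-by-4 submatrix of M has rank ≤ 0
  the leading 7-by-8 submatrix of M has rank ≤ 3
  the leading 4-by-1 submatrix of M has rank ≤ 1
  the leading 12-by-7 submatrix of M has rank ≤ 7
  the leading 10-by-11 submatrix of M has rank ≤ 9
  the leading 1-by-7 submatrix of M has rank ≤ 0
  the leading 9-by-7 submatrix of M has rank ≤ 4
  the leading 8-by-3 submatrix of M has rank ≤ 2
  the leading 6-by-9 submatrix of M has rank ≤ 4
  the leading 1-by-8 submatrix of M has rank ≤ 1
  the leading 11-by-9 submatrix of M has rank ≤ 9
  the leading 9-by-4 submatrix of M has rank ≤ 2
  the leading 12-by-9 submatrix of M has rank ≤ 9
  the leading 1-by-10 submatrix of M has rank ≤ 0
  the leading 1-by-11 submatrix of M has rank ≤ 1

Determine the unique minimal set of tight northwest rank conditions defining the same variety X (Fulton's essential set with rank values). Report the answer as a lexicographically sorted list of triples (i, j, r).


Reconstructing r_w from the 39 given conditions:

  R[1]: 0  0  0  0  0  0  0  0  0  0  0  1
  R[2]: 0  0  0  0  1  1  1  1  1  1  1  2
  R[3]: 0  0  0  0  1  2  2  2  2  2  2  3
  R[4]: 1  1  1  1  2  3  3  3  3  3  3  4
  R[5]: 1  1  1  1  2  3  3  3  3  3  4  5
  R[6]: 1  1  1  1  2  3  3  3  3  4  5  6
  R[7]: 1  1  1  1  2  3  3  3  4  5  6  7
  R[8]: 1  1  2  2  3  4  4  4  5  6  7  8
  R[9]: 1  1  2  2  3  4  4  5  6  7  8  9
  R[10]: 1  2  3  3  4  5  5  6  7  8  9  10
  R[11]: 1  2  3  4  5  6  6  7  8  9  10  11
  R[12]: 1  2  3  4  5  6  7  8  9  10  11  12

the unique w with this rank table is (12, 5, 6, 1, 11, 10, 9, 3, 8, 2, 4, 7).

|D(w)|=41, |Ess(w)|=9:

[(1, 11, 0), (3, 4, 0), (5, 10, 3), (6, 9, 3), (7, 4, 1), (7, 8, 3), (9, 2, 1), (9, 4, 2), (9, 7, 4)]


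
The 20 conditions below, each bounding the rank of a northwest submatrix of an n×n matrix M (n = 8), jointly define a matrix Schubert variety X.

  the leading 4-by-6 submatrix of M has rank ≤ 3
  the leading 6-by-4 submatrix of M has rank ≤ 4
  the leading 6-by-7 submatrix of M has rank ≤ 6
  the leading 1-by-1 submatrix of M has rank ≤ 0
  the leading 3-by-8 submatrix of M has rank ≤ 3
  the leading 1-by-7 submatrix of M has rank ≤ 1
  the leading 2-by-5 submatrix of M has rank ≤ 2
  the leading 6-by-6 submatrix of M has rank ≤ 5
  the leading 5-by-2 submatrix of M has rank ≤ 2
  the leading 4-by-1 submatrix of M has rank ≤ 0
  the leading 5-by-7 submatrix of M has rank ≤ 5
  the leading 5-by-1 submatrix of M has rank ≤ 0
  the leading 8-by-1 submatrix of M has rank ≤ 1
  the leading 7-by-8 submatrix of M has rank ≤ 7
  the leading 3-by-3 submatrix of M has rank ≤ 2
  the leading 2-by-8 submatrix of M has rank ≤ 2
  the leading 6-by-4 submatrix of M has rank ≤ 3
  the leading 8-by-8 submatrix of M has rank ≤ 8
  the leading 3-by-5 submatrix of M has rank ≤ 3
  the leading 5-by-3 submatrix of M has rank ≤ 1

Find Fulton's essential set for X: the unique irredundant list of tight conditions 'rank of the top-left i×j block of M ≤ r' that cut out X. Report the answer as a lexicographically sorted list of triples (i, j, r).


Rank table r_w(8×8) implied by the 20 constraints:

  0 1 1 1 1 1 1 1
  0 1 1 2 2 2 2 2
  0 1 1 2 3 3 3 3
  0 1 1 2 3 3 4 4
  0 1 1 2 3 4 5 5
  1 2 2 3 4 5 6 6
  1 2 3 4 5 6 7 7
  1 2 3 4 5 6 7 8

hence w(1..8) = (2, 4, 5, 7, 6, 1, 3, 8).

|D(w)|=10, |Ess(w)|=3:

[(4, 6, 3), (5, 1, 0), (5, 3, 1)]


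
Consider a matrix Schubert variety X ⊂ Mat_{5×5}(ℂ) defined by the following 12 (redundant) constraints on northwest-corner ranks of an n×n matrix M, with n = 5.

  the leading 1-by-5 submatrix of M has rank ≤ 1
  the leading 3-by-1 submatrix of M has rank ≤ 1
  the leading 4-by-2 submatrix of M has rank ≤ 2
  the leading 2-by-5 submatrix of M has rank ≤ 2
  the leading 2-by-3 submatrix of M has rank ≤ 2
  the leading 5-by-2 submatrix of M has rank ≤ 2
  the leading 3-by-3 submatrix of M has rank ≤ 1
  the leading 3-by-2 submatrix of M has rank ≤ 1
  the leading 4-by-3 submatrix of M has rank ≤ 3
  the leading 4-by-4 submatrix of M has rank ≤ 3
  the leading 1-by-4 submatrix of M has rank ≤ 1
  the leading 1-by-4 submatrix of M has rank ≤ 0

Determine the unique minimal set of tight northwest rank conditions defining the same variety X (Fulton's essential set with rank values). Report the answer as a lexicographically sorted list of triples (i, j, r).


Propagating the 12 rank bounds to every northwest block:

  R[1]: 0 | 0 | 0 | 0 | 1
  R[2]: 1 | 1 | 1 | 1 | 2
  R[3]: 1 | 1 | 1 | 2 | 3
  R[4]: 1 | 2 | 2 | 3 | 4
  R[5]: 1 | 2 | 3 | 4 | 5

hence w(1..5) = (5, 1, 4, 2, 3).

D(w) has 6 cells with 2 SE-corners; essential set:

[(1, 4, 0), (3, 3, 1)]


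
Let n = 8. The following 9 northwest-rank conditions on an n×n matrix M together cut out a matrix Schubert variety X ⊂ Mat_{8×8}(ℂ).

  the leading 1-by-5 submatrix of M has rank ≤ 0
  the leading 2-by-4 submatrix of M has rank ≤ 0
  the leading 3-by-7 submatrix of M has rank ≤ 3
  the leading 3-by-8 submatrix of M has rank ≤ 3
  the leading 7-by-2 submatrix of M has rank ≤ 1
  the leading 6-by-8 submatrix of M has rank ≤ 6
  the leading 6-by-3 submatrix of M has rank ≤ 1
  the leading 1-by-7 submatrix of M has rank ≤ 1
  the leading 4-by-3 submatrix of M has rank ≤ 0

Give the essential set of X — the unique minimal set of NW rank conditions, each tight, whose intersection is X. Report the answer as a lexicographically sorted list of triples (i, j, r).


Reconstructing r_w from the 9 given conditions:

  R[1]: 0  0  0  0  0  1  1  1
  R[2]: 0  0  0  0  1  2  2  2
  R[3]: 0  0  0  1  2  3  3  3
  R[4]: 0  0  0  1  2  3  4  4
  R[5]: 1  1  1  2  3  4  5  5
  R[6]: 1  1  1  2  3  4  5  6
  R[7]: 1  1  2  3  4  5  6  7
  R[8]: 1  2  3  4  5  6  7  8

so w = (6, 5, 4, 7, 1, 8, 3, 2).

D(w) has 18 cells with 5 SE-corners; essential set:

[(1, 5, 0), (2, 4, 0), (4, 3, 0), (6, 3, 1), (7, 2, 1)]


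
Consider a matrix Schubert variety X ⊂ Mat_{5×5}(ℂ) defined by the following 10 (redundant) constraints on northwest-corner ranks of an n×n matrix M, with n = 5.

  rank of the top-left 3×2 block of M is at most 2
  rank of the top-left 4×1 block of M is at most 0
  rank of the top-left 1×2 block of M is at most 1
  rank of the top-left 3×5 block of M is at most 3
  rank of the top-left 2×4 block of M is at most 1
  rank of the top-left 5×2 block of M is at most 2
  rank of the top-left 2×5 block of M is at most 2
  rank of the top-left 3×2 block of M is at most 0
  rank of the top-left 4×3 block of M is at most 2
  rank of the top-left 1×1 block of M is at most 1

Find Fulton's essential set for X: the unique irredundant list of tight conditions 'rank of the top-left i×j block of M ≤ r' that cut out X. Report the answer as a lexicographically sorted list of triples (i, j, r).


Propagating the 10 rank bounds to every northwest block:

  row 1: 0  0  1  1  1
  row 2: 0  0  1  1  2
  row 3: 0  0  1  2  3
  row 4: 0  1  2  3  4
  row 5: 1  2  3  4  5

hence w(1..5) = (3, 5, 4, 2, 1).

Rothe diagram D(w) (8 cells), 3 SE-corners (essential conditions):

[(2, 4, 1), (3, 2, 0), (4, 1, 0)]


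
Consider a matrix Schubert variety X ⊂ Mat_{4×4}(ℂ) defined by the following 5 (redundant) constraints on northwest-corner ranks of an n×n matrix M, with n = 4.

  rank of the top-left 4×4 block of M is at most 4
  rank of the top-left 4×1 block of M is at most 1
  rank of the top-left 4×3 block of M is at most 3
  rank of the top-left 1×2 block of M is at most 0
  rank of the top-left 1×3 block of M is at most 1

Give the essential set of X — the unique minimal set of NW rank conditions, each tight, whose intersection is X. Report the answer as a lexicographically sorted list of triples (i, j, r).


The tightest implied rank at each (i,j), from the 5 conditions:

  i=1: 0 0 1 1
  i=2: 1 1 2 2
  i=3: 1 2 3 3
  i=4: 1 2 3 4

reading off 1-entries of Δ²R: w = (3, 1, 2, 4).

1 SE-corner of the 2-cell Rothe diagram gives Ess(w):

[(1, 2, 0)]


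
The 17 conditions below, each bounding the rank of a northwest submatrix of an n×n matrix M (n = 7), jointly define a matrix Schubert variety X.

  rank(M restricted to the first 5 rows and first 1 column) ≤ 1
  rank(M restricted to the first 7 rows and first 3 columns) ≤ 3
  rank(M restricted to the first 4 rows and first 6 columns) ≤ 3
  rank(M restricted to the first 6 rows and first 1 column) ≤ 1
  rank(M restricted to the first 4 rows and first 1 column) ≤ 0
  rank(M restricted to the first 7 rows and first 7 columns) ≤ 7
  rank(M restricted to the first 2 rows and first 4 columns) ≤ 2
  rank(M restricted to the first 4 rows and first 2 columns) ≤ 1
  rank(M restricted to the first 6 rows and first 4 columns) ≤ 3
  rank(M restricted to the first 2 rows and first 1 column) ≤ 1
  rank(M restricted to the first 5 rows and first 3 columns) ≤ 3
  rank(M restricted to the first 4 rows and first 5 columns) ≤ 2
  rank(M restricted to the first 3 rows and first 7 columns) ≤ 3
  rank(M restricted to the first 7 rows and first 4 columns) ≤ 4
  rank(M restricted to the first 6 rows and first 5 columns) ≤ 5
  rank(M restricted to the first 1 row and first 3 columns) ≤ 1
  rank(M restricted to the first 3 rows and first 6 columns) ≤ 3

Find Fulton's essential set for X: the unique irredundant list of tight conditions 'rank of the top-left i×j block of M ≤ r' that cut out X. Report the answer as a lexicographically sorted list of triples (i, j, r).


Propagating the 17 rank bounds to every northwest block:

  0  1  1  1  1  1  1
  0  1  2  2  2  2  2
  0  1  2  2  2  3  3
  0  1  2  2  2  3  4
  1  2  3  3  3  4  5
  1  2  3  3  4  5  6
  1  2  3  4  5  6  7

giving w = (2, 3, 6, 7, 1, 5, 4) via Δ²R.

|D(w)|=9, |Ess(w)|=3:

[(4, 1, 0), (4, 5, 2), (6, 4, 3)]


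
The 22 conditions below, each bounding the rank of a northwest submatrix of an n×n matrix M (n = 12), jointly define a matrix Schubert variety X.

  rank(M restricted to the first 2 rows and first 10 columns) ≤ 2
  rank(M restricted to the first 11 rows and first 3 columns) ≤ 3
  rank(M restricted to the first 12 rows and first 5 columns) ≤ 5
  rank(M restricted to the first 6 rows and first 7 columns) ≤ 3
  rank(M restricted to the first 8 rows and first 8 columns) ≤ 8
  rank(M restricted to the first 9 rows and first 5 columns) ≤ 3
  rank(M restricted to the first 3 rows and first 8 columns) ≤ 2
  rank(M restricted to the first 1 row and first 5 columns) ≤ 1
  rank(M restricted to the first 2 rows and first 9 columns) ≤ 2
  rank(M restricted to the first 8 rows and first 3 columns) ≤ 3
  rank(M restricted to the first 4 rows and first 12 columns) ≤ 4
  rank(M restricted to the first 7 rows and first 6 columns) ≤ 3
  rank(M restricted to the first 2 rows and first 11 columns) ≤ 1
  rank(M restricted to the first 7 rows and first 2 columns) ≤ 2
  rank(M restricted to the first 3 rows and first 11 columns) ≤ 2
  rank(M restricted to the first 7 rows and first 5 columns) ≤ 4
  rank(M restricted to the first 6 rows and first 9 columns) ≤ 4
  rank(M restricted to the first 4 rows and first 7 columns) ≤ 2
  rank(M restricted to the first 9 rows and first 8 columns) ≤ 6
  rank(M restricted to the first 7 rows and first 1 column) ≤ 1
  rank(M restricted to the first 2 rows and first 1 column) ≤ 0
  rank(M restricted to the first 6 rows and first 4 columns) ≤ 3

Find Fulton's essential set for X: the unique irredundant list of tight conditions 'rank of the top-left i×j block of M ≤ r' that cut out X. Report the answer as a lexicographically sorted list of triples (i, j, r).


The tightest implied rank at each (i,j), from the 22 conditions:

  R[1]: 0 | 1 | 1 | 1 | 1 | 1 | 1 | 1 | 1 | 1 | 1 | 1
  R[2]: 0 | 1 | 1 | 1 | 1 | 1 | 1 | 1 | 1 | 1 | 1 | 2
  R[3]: 1 | 2 | 2 | 2 | 2 | 2 | 2 | 2 | 2 | 2 | 2 | 3
  R[4]: 1 | 2 | 2 | 2 | 2 | 2 | 2 | 3 | 3 | 3 | 3 | 4
  R[5]: 1 | 2 | 3 | 3 | 3 | 3 | 3 | 4 | 4 | 4 | 4 | 5
  R[6]: 1 | 2 | 3 | 3 | 3 | 3 | 3 | 4 | 4 | 5 | 5 | 6
  R[7]: 1 | 2 | 3 | 3 | 3 | 3 | 4 | 5 | 5 | 6 | 6 | 7
  R[8]: 1 | 2 | 3 | 3 | 3 | 4 | 5 | 6 | 6 | 7 | 7 | 8
  R[9]: 1 | 2 | 3 | 3 | 3 | 4 | 5 | 6 | 7 | 8 | 8 | 9
  R[10]: 1 | 2 | 3 | 4 | 4 | 5 | 6 | 7 | 8 | 9 | 9 | 10
  R[11]: 1 | 2 | 3 | 4 | 5 | 6 | 7 | 8 | 9 | 10 | 10 | 11
  R[12]: 1 | 2 | 3 | 4 | 5 | 6 | 7 | 8 | 9 | 10 | 11 | 12

reading off 1-entries of Δ²R: w = (2, 12, 1, 8, 3, 10, 7, 6, 9, 4, 5, 11).

D(w) has 28 cells with 7 SE-corners; essential set:

[(2, 1, 0), (2, 11, 1), (4, 7, 2), (6, 7, 3), (6, 9, 4), (7, 6, 3), (9, 5, 3)]


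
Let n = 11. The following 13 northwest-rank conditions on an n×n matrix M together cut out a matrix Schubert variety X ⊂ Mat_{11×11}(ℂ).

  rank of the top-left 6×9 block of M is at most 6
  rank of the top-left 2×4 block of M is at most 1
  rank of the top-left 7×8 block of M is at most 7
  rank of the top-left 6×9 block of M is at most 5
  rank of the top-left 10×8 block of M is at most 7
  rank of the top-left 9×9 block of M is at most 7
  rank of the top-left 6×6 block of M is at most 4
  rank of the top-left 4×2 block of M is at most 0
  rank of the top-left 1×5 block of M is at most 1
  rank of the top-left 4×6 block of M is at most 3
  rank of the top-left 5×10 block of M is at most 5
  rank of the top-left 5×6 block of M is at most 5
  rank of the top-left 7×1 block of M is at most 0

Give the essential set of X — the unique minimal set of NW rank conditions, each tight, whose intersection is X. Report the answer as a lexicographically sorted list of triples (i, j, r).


The tightest implied rank at each (i,j), from the 13 conditions:

  i=1: 0  0  1  1  1  1  1  1  1  1  1
  i=2: 0  0  1  1  2  2  2  2  2  2  2
  i=3: 0  0  1  2  3  3  3  3  3  3  3
  i=4: 0  0  1  2  3  3  4  4  4  4  4
  i=5: 0  1  2  3  4  4  5  5  5  5  5
  i=6: 0  1  2  3  4  4  5  5  5  6  6
  i=7: 0  1  2  3  4  5  6  6  6  7  7
  i=8: 1  2  3  4  5  6  7  7  7  8  8
  i=9: 1  2  3  4  5  6  7  7  7  8  9
  i=10: 1  2  3  4  5  6  7  7  8  9  10
  i=11: 1  2  3  4  5  6  7  8  9  10  11

giving w = (3, 5, 4, 7, 2, 10, 6, 1, 11, 9, 8) via Δ²R.

8 SE-corners of the 19-cell Rothe diagram give Ess(w):

[(2, 4, 1), (4, 2, 0), (4, 6, 3), (6, 6, 4), (6, 9, 5), (7, 1, 0), (9, 9, 7), (10, 8, 7)]


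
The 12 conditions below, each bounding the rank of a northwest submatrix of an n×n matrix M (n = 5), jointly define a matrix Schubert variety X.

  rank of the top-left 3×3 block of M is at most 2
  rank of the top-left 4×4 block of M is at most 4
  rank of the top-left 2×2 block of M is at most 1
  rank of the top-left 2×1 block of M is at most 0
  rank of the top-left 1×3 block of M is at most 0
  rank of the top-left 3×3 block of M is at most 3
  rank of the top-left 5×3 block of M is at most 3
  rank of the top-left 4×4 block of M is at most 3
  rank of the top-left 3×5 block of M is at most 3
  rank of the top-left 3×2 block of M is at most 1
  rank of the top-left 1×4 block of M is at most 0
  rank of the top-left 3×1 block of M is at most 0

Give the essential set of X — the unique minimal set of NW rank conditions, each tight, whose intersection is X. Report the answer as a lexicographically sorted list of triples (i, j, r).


Reconstructing r_w from the 12 given conditions:

  R[1]: 0  0  0  0  1
  R[2]: 0  1  1  1  2
  R[3]: 0  1  2  2  3
  R[4]: 1  2  3  3  4
  R[5]: 1  2  3  4  5

so w = (5, 2, 3, 1, 4).

2 SE-corners of the 6-cell Rothe diagram give Ess(w):

[(1, 4, 0), (3, 1, 0)]


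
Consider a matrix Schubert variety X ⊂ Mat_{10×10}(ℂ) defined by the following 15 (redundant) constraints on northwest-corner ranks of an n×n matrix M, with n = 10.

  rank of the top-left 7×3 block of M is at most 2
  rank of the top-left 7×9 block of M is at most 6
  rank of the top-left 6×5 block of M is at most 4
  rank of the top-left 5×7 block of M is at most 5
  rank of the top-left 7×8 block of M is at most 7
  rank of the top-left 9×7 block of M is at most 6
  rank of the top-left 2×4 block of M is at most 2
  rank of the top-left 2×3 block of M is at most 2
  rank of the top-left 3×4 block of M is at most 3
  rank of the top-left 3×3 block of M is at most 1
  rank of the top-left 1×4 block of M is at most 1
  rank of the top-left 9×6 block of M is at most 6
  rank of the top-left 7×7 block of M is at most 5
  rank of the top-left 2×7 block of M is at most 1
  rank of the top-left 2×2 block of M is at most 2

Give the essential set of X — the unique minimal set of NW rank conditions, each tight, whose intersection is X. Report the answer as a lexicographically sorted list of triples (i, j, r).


Computing R[i][j] = min implied NW-rank bound (n=10, 15 conditions):

  1 1 1 1 1 1 1 1 1 1
  1 1 1 1 1 1 1 2 2 2
  1 1 1 2 2 2 2 3 3 3
  1 2 2 3 3 3 3 4 4 4
  1 2 2 3 4 4 4 5 5 5
  1 2 2 3 4 5 5 6 6 6
  1 2 2 3 4 5 5 6 6 7
  1 2 3 4 5 6 6 7 7 8
  1 2 3 4 5 6 6 7 8 9
  1 2 3 4 5 6 7 8 9 10

the unique w with this rank table is (1, 8, 4, 2, 5, 6, 10, 3, 9, 7).

6 SE-corners of the 14-cell Rothe diagram give Ess(w):

[(2, 7, 1), (3, 3, 1), (7, 3, 2), (7, 7, 5), (7, 9, 6), (9, 7, 6)]


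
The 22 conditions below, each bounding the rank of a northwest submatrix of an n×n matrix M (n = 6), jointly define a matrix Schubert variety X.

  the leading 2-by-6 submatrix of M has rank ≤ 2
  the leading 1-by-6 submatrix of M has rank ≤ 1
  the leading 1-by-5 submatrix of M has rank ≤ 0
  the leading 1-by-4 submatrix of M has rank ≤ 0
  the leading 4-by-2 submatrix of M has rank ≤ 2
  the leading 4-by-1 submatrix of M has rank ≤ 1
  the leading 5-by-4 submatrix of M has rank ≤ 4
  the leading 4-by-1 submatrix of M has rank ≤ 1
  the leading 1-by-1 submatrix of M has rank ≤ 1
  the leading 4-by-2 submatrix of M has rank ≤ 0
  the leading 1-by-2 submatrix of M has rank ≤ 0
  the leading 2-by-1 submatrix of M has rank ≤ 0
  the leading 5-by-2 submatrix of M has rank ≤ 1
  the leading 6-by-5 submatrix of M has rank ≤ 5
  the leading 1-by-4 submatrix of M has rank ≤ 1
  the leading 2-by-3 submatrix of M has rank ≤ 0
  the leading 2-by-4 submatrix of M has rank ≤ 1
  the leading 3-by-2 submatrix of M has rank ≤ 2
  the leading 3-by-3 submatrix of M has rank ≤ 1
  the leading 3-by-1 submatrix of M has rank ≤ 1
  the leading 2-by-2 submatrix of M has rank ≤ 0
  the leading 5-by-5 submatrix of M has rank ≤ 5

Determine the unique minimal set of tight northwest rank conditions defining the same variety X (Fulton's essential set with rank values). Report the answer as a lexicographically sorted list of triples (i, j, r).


Rank table r_w(6×6) implied by the 22 constraints:

  row 1: 0, 0, 0, 0, 0, 1
  row 2: 0, 0, 0, 1, 1, 2
  row 3: 0, 0, 1, 2, 2, 3
  row 4: 0, 0, 1, 2, 3, 4
  row 5: 1, 1, 2, 3, 4, 5
  row 6: 1, 2, 3, 4, 5, 6

hence w(1..6) = (6, 4, 3, 5, 1, 2).

D(w) has 12 cells with 3 SE-corners; essential set:

[(1, 5, 0), (2, 3, 0), (4, 2, 0)]


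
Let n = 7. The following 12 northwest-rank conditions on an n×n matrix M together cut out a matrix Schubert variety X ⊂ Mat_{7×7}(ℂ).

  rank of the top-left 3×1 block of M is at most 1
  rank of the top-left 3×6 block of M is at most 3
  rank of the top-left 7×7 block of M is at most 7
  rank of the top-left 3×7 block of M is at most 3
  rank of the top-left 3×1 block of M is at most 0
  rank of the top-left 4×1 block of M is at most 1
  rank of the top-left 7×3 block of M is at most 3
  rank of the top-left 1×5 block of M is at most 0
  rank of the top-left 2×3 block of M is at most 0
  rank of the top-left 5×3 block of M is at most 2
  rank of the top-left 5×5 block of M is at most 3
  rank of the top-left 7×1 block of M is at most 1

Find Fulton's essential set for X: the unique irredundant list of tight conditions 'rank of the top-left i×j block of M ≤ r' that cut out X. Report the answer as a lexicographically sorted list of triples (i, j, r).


The tightest implied rank at each (i,j), from the 12 conditions:

  0, 0, 0, 0, 0, 1, 1
  0, 0, 0, 1, 1, 2, 2
  0, 1, 1, 2, 2, 3, 3
  1, 2, 2, 3, 3, 4, 4
  1, 2, 2, 3, 3, 4, 5
  1, 2, 3, 4, 4, 5, 6
  1, 2, 3, 4, 5, 6, 7

hence w(1..7) = (6, 4, 2, 1, 7, 3, 5).

5 SE-corners of the 11-cell Rothe diagram give Ess(w):

[(1, 5, 0), (2, 3, 0), (3, 1, 0), (5, 3, 2), (5, 5, 3)]


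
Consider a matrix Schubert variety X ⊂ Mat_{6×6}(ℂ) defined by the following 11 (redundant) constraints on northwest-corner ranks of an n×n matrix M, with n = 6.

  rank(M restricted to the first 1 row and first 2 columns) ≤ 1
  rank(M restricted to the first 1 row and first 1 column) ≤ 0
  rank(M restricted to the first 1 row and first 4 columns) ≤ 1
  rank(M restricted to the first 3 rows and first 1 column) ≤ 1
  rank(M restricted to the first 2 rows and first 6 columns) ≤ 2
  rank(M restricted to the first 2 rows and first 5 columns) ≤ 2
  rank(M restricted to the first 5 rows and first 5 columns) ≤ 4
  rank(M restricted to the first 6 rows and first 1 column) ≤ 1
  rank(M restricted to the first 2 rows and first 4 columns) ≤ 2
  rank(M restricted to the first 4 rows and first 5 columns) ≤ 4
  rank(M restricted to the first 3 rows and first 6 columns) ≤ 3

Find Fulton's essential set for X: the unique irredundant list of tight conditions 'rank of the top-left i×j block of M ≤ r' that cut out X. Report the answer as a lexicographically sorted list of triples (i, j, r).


The tightest implied rank at each (i,j), from the 11 conditions:

  0  1  1  1  1  1
  1  2  2  2  2  2
  1  2  3  3  3  3
  1  2  3  4  4  4
  1  2  3  4  4  5
  1  2  3  4  5  6

giving w = (2, 1, 3, 4, 6, 5) via Δ²R.

|D(w)|=2, |Ess(w)|=2:

[(1, 1, 0), (5, 5, 4)]


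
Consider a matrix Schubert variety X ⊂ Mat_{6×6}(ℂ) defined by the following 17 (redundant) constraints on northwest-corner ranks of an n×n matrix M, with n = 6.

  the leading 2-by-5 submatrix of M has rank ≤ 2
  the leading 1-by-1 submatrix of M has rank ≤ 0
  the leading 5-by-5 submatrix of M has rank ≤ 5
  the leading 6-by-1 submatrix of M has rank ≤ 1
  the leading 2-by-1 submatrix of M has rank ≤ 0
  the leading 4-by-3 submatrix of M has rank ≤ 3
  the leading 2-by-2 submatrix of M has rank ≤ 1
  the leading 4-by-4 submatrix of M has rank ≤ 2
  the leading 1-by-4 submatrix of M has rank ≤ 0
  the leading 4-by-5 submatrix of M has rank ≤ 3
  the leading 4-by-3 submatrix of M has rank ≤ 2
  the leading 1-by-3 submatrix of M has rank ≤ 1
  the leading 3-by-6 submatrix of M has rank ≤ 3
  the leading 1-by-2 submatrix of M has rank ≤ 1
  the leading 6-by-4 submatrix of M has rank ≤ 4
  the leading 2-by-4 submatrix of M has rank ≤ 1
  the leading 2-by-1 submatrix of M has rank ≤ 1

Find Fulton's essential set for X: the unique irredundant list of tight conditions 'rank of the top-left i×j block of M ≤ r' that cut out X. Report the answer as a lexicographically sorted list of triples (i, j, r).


Rank table r_w(6×6) implied by the 17 constraints:

  i=1: 0 0 0 0 1 1
  i=2: 0 1 1 1 2 2
  i=3: 1 2 2 2 3 3
  i=4: 1 2 2 2 3 4
  i=5: 1 2 3 3 4 5
  i=6: 1 2 3 4 5 6

so w = (5, 2, 1, 6, 3, 4).

3 SE-corners of the 7-cell Rothe diagram give Ess(w):

[(1, 4, 0), (2, 1, 0), (4, 4, 2)]


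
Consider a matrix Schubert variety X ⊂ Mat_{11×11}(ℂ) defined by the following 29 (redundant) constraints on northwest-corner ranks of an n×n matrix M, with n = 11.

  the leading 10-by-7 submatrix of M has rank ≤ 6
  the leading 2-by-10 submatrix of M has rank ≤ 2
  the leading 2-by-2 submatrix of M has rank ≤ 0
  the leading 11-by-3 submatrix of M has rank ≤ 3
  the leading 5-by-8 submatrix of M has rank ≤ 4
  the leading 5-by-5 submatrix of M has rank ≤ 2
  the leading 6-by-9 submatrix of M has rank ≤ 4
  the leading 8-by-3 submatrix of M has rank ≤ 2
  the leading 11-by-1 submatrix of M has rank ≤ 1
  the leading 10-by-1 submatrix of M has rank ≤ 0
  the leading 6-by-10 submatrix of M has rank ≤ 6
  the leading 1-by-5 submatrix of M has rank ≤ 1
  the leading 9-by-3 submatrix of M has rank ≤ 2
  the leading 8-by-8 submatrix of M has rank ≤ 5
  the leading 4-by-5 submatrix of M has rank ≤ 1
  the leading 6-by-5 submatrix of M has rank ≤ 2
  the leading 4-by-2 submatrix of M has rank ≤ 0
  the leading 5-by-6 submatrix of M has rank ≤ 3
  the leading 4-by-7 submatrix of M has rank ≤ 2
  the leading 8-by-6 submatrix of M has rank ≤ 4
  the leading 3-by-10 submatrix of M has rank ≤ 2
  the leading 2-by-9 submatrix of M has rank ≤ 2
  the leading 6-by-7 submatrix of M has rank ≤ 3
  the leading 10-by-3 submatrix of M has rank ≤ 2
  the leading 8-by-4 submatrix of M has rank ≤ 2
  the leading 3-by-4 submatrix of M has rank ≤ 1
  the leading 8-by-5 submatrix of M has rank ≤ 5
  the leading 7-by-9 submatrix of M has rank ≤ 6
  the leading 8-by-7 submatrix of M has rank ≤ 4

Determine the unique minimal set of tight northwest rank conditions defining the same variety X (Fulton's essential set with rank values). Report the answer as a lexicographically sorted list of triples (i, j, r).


Computing R[i][j] = min implied NW-rank bound (n=11, 29 conditions):

  0  0  1  1  1  1  1  1  1  1  1
  0  0  1  1  1  2  2  2  2  2  2
  0  0  1  1  1  2  2  2  2  2  3
  0  0  1  1  1  2  2  3  3  3  4
  0  1  2  2  2  3  3  4  4  4  5
  0  1  2  2  2  3  3  4  4  5  6
  0  1  2  2  3  4  4  5  5  6  7
  0  1  2  2  3  4  4  5  6  7  8
  0  1  2  3  4  5  5  6  7  8  9
  0  1  2  3  4  5  6  7  8  9  10
  1  2  3  4  5  6  7  8  9  10  11

hence w(1..11) = (3, 6, 11, 8, 2, 10, 5, 9, 4, 7, 1).

D(w) has 32 cells with 10 SE-corners; essential set:

[(3, 10, 2), (4, 2, 0), (4, 5, 1), (4, 7, 2), (6, 5, 2), (6, 7, 3), (6, 9, 4), (8, 4, 2), (8, 7, 4), (10, 1, 0)]


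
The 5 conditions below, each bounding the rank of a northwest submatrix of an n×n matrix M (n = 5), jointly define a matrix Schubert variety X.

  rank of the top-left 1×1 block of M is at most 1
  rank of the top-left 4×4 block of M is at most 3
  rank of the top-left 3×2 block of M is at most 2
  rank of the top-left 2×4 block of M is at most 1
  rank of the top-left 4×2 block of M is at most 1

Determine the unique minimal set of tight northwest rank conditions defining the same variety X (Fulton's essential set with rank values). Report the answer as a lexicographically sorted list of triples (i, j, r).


Reconstructing r_w from the 5 given conditions:

  row 1: 1, 1, 1, 1, 1
  row 2: 1, 1, 1, 1, 2
  row 3: 1, 1, 2, 2, 3
  row 4: 1, 1, 2, 3, 4
  row 5: 1, 2, 3, 4, 5

reading off 1-entries of Δ²R: w = (1, 5, 3, 4, 2).

D(w) has 5 cells with 2 SE-corners; essential set:

[(2, 4, 1), (4, 2, 1)]


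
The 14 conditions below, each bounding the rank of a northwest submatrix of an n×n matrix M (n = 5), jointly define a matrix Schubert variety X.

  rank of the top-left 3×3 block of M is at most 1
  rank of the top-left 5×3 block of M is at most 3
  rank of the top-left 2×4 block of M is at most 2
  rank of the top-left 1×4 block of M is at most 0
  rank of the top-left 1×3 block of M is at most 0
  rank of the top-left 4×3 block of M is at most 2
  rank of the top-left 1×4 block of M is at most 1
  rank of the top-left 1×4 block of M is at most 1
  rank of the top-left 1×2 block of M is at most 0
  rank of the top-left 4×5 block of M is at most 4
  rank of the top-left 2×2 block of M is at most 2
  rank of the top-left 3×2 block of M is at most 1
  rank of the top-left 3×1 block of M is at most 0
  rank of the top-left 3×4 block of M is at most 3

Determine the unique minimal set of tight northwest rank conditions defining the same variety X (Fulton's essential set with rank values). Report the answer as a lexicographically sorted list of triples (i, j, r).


Propagating the 14 rank bounds to every northwest block:

  i=1: 0, 0, 0, 0, 1
  i=2: 0, 1, 1, 1, 2
  i=3: 0, 1, 1, 2, 3
  i=4: 1, 2, 2, 3, 4
  i=5: 1, 2, 3, 4, 5

giving w = (5, 2, 4, 1, 3) via Δ²R.

D(w) has 7 cells with 3 SE-corners; essential set:

[(1, 4, 0), (3, 1, 0), (3, 3, 1)]


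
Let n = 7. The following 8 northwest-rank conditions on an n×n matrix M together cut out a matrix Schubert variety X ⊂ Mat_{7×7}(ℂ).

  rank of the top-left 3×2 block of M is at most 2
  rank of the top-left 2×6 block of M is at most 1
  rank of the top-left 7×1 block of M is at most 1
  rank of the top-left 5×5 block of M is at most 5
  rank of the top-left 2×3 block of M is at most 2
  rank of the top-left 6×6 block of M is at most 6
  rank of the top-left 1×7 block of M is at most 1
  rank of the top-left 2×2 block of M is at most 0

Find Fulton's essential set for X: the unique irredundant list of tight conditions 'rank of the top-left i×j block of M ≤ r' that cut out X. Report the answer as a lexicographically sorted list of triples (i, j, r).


Reconstructing r_w from the 8 given conditions:

  row 1: 0 0 1 1 1 1 1
  row 2: 0 0 1 1 1 1 2
  row 3: 1 1 2 2 2 2 3
  row 4: 1 2 3 3 3 3 4
  row 5: 1 2 3 4 4 4 5
  row 6: 1 2 3 4 5 5 6
  row 7: 1 2 3 4 5 6 7

the unique w with this rank table is (3, 7, 1, 2, 4, 5, 6).

Rothe diagram D(w) (7 cells), 2 SE-corners (essential conditions):

[(2, 2, 0), (2, 6, 1)]


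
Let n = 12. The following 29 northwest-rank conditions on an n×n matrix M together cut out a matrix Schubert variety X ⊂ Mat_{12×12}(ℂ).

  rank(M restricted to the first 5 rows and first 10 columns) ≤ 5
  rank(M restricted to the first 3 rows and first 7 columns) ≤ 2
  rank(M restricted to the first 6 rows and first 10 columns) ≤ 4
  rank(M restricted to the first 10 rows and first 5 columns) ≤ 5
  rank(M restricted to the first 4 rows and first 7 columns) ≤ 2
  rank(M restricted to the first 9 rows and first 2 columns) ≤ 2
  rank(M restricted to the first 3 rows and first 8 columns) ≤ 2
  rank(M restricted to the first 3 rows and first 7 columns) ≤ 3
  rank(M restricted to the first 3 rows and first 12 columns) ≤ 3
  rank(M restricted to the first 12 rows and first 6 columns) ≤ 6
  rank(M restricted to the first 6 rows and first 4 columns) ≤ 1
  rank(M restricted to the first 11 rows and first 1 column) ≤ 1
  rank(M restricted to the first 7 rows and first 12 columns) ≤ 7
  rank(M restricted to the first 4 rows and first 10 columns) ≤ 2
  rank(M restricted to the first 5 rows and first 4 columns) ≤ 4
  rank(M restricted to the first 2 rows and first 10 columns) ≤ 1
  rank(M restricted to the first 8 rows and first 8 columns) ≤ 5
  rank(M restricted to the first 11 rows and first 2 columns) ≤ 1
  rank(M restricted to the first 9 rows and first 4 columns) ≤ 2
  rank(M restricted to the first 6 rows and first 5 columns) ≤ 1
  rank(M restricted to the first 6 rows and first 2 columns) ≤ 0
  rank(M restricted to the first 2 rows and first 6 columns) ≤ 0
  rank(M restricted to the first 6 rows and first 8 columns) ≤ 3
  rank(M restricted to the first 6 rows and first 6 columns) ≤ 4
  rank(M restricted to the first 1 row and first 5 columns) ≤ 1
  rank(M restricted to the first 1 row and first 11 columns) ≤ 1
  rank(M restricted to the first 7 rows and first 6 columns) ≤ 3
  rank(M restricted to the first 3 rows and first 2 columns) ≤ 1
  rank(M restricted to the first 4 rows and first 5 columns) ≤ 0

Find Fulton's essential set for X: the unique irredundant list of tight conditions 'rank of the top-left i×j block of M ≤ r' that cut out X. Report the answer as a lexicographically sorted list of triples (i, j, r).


Propagating the 29 rank bounds to every northwest block:

  row 1: 0 | 0 | 0 | 0 | 0 | 0 | 1 | 1 | 1 | 1 | 1 | 1
  row 2: 0 | 0 | 0 | 0 | 0 | 0 | 1 | 1 | 1 | 1 | 2 | 2
  row 3: 0 | 0 | 0 | 0 | 0 | 1 | 2 | 2 | 2 | 2 | 3 | 3
  row 4: 0 | 0 | 0 | 0 | 0 | 1 | 2 | 2 | 2 | 2 | 3 | 4
  row 5: 0 | 0 | 1 | 1 | 1 | 2 | 3 | 3 | 3 | 3 | 4 | 5
  row 6: 0 | 0 | 1 | 1 | 1 | 2 | 3 | 3 | 4 | 4 | 5 | 6
  row 7: 1 | 1 | 2 | 2 | 2 | 3 | 4 | 4 | 5 | 5 | 6 | 7
  row 8: 1 | 1 | 2 | 2 | 3 | 4 | 5 | 5 | 6 | 6 | 7 | 8
  row 9: 1 | 1 | 2 | 2 | 3 | 4 | 5 | 6 | 7 | 7 | 8 | 9
  row 10: 1 | 1 | 2 | 3 | 4 | 5 | 6 | 7 | 8 | 8 | 9 | 10
  row 11: 1 | 1 | 2 | 3 | 4 | 5 | 6 | 7 | 8 | 9 | 10 | 11
  row 12: 1 | 2 | 3 | 4 | 5 | 6 | 7 | 8 | 9 | 10 | 11 | 12

giving w = (7, 11, 6, 12, 3, 9, 1, 5, 8, 4, 10, 2) via Δ²R.

9 SE-corners of the 41-cell Rothe diagram give Ess(w):

[(2, 6, 0), (2, 10, 1), (4, 5, 0), (4, 10, 2), (6, 2, 0), (6, 5, 1), (6, 8, 3), (9, 4, 2), (11, 2, 1)]


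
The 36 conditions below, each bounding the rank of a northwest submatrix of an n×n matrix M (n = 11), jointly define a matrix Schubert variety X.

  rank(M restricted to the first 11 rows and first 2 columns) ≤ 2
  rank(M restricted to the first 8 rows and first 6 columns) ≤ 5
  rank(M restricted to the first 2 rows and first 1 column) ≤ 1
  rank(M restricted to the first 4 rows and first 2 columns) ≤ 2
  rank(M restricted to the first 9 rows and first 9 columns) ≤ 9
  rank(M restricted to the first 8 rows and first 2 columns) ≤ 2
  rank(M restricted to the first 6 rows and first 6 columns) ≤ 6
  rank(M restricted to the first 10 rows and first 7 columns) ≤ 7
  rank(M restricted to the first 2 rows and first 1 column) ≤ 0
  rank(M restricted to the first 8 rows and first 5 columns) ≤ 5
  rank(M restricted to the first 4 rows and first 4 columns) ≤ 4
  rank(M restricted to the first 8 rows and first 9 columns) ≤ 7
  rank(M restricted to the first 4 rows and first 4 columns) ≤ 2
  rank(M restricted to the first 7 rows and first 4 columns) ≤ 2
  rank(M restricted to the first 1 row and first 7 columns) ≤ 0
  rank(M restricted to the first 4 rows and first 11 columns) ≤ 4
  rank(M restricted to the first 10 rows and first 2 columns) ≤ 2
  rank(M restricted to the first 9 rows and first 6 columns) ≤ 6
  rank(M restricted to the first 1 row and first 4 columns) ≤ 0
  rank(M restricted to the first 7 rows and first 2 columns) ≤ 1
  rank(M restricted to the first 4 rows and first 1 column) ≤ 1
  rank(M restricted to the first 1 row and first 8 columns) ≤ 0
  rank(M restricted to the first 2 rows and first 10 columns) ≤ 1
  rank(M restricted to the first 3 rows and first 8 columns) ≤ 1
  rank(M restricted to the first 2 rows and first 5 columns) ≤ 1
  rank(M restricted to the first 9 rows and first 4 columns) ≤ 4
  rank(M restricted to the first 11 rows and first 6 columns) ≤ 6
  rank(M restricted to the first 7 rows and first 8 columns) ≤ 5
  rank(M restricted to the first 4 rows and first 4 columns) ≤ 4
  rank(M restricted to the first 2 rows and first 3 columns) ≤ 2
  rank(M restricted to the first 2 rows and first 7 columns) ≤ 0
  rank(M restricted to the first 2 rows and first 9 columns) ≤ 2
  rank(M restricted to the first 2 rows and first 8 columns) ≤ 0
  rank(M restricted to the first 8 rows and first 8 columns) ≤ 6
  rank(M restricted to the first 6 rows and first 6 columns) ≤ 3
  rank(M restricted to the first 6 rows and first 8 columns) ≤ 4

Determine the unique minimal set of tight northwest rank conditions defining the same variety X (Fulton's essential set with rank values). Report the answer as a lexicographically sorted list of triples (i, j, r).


The tightest implied rank at each (i,j), from the 36 conditions:

  row 1: 0  0  0  0  0  0  0  0  1  1  1
  row 2: 0  0  0  0  0  0  0  0  1  1  2
  row 3: 1  1  1  1  1  1  1  1  2  2  3
  row 4: 1  1  2  2  2  2  2  2  3  3  4
  row 5: 1  1  2  2  3  3  3  3  4  4  5
  row 6: 1  1  2  2  3  3  4  4  5  5  6
  row 7: 1  1  2  2  3  4  5  5  6  6  7
  row 8: 1  2  3  3  4  5  6  6  7  7  8
  row 9: 1  2  3  4  5  6  7  7  8  8  9
  row 10: 1  2  3  4  5  6  7  8  9  9  10
  row 11: 1  2  3  4  5  6  7  8  9  10  11

reading off 1-entries of Δ²R: w = (9, 11, 1, 3, 5, 7, 6, 2, 4, 8, 10).

Rothe diagram D(w) (25 cells), 5 SE-corners (essential conditions):

[(2, 8, 0), (2, 10, 1), (6, 6, 3), (7, 2, 1), (7, 4, 2)]


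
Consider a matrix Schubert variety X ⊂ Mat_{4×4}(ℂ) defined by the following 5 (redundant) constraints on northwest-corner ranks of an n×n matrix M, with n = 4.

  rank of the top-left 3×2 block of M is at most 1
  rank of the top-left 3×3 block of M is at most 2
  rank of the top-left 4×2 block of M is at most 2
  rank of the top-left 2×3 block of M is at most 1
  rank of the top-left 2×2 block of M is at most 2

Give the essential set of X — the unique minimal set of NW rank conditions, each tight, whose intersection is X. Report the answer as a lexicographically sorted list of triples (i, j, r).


Rank table r_w(4×4) implied by the 5 constraints:

  1 1 1 1
  1 1 1 2
  1 1 2 3
  1 2 3 4

the unique w with this rank table is (1, 4, 3, 2).

Rothe diagram D(w) (3 cells), 2 SE-corners (essential conditions):

[(2, 3, 1), (3, 2, 1)]


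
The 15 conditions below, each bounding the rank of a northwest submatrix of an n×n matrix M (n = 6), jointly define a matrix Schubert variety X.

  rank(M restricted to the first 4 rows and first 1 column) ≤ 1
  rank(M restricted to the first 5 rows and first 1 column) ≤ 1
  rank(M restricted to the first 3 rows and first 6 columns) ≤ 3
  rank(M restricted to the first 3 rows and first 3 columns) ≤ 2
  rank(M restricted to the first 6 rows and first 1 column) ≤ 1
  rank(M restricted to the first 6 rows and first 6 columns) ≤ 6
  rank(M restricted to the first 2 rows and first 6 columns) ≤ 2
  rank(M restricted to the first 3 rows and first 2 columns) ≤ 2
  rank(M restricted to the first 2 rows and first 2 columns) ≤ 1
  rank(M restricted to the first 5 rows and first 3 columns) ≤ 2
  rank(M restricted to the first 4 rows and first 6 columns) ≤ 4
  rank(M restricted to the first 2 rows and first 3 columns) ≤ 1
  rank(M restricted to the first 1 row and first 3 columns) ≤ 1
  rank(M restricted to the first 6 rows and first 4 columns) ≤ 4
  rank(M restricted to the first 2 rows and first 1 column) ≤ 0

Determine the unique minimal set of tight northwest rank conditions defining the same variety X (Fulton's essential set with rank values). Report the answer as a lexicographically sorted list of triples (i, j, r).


Computing R[i][j] = min implied NW-rank bound (n=6, 15 conditions):

  0, 1, 1, 1, 1, 1
  0, 1, 1, 2, 2, 2
  1, 2, 2, 3, 3, 3
  1, 2, 2, 3, 4, 4
  1, 2, 2, 3, 4, 5
  1, 2, 3, 4, 5, 6

hence w(1..6) = (2, 4, 1, 5, 6, 3).

ℓ(w)=5; the 3 essential cells (i,j,r):

[(2, 1, 0), (2, 3, 1), (5, 3, 2)]
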